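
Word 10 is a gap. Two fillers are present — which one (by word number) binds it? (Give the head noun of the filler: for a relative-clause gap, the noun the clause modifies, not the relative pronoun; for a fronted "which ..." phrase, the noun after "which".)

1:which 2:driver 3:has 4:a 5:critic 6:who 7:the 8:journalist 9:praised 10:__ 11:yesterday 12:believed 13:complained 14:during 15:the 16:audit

5

The marked gap is inside the relative clause, the direct object of "praised".
Its filler is the head noun "critic" (via "who"), at word 5.
(The other dependency links word 2 to a gap after word 12.)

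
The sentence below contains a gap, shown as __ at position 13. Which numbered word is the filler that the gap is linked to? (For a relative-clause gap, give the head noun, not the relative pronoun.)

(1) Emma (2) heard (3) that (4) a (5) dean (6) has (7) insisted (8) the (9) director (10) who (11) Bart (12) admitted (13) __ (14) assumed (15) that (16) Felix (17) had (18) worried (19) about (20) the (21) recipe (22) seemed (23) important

9

The gap at 13 is the subject of "assumed", inside a relative clause.
The relative pronoun is "who" (word 10); it is bound by the head noun immediately before it.
Its filler is the head noun "director", at word 9.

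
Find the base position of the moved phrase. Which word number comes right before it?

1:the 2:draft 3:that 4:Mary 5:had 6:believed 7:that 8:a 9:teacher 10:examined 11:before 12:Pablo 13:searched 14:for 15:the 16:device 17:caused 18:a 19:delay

The displaced element is "the draft" (word 2).
It is linked across 1 clause boundary (that).
It functions as the direct object of "examined", so the gap sits immediately after word 10 ("examined").
Base order: Mary had believed that a teacher examined the draft before Pablo searched for the device.

10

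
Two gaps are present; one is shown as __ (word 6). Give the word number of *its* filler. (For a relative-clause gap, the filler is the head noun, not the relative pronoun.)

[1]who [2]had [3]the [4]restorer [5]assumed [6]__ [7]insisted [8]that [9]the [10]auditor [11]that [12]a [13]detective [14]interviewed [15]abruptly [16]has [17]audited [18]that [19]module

1

The marked gap is the subject of "insisted".
Its filler is the fronted wh-phrase "who", at word 1.
(The other dependency links word 10 to a gap after word 14.)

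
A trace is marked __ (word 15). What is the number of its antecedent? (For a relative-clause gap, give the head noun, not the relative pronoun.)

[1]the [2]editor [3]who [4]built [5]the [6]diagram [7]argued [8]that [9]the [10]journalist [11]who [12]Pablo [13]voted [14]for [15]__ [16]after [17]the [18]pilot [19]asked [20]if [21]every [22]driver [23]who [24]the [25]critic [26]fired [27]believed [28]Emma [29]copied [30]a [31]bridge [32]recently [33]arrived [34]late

10

The gap at 15 is the prepositional object of "voted", inside a relative clause.
The relative pronoun is "who" (word 11); it is bound by the head noun immediately before it.
Its filler is the head noun "journalist", at word 10.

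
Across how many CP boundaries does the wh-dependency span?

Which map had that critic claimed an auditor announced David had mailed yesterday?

2

"which map" is extracted from the object of "mailed".
Boundaries crossed, outermost first: [Ø], [Ø] — 2 in total.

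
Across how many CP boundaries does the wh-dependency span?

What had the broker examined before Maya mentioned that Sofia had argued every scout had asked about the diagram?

"what" originates inside the matrix clause — no clause boundary is crossed.

0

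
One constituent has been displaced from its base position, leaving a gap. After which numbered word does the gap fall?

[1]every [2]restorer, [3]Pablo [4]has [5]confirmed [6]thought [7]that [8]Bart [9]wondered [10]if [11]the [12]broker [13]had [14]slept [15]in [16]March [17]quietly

5

The displaced element is "every restorer" (word 2).
It is linked across 1 clause boundary (Ø).
It functions as the subject of "thought", so the gap sits immediately after word 5 ("confirmed").
Base order: Pablo has confirmed that every restorer thought that Bart wondered if the broker had slept in March quietly.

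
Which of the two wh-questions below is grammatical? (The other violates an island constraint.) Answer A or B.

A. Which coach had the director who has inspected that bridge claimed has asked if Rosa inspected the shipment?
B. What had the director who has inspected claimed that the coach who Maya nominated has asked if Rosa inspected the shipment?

A

In B, the wh-phrase is extracted from inside a complex-NP island (relative clause) (introduced by "who"), which blocks movement.
In A, the extraction path crosses only that-complement boundaries, which are transparent.
So A is grammatical.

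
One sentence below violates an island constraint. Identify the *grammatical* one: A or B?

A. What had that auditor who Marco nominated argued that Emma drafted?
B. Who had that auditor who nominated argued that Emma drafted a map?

In B, the wh-phrase is extracted from inside a complex-NP island (relative clause) (introduced by "who"), which blocks movement.
In A, the extraction path crosses only that-complement boundaries, which are transparent.
So A is grammatical.

A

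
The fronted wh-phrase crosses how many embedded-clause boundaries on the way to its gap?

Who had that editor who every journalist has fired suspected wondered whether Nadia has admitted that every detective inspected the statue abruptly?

"who" is extracted from the subject of "wondered".
Boundaries crossed, outermost first: [Ø] — 1 in total.

1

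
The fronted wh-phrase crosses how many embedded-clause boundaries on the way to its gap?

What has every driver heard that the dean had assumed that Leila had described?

"what" is extracted from the object of "described".
Boundaries crossed, outermost first: [that], [that] — 2 in total.

2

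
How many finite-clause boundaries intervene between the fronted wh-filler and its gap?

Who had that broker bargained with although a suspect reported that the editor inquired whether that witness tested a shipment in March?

0

"who" originates inside the matrix clause — no clause boundary is crossed.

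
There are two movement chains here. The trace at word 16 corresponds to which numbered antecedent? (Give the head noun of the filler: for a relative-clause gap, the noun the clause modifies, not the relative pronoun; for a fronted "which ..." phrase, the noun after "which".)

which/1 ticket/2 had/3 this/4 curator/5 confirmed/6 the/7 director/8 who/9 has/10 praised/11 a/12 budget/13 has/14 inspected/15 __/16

2

The marked gap is the direct object of "inspected".
Its filler is the fronted wh-phrase "which ticket", at word 2.
(The other dependency links word 8 to a gap after word 9.)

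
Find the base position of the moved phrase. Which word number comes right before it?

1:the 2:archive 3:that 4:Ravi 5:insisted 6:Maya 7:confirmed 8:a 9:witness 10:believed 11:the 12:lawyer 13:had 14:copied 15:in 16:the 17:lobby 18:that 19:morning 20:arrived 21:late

The displaced element is "the archive" (word 2).
It is linked across 3 clause boundaries (Ø → Ø → Ø).
It functions as the direct object of "copied", so the gap sits immediately after word 14 ("copied").
Base order: Ravi insisted Maya confirmed a witness believed the lawyer had copied the archive in the lobby that morning.

14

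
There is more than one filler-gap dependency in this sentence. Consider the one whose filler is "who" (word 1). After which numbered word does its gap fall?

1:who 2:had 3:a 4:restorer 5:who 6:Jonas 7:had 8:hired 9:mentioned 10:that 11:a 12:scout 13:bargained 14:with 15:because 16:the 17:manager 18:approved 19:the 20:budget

The displaced element is "who" (word 1).
It is linked across 1 clause boundary (that).
It functions as the object of the preposition "with" of "bargained", so the gap sits immediately after word 14 ("with").
Base order: A restorer who Jonas had hired had mentioned that a scout bargained with who because the manager approved the budget.

14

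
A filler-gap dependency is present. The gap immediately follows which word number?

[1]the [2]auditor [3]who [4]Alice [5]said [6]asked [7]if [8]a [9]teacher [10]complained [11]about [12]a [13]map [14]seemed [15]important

The displaced element is "the auditor" (word 2).
It is linked across 1 clause boundary (Ø).
It functions as the subject of "asked", so the gap sits immediately after word 5 ("said").
Base order: Alice said that the auditor asked if a teacher complained about a map.

5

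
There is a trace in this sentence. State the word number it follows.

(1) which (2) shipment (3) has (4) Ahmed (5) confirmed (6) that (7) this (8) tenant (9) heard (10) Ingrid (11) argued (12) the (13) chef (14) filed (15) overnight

14

The displaced element is "which shipment" (word 2).
It is linked across 3 clause boundaries (that → Ø → Ø).
It functions as the direct object of "filed", so the gap sits immediately after word 14 ("filed").
Base order: Ahmed has confirmed that this tenant heard Ingrid argued the chef filed which shipment overnight.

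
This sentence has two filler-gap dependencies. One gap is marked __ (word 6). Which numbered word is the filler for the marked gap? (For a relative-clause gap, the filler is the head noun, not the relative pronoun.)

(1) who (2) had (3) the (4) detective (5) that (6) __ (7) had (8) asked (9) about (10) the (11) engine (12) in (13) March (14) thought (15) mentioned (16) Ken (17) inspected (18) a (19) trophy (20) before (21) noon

4

The marked gap is inside the relative clause, the subject of "asked".
Its filler is the head noun "detective" (via "that"), at word 4.
(The other dependency links word 1 to a gap after word 14.)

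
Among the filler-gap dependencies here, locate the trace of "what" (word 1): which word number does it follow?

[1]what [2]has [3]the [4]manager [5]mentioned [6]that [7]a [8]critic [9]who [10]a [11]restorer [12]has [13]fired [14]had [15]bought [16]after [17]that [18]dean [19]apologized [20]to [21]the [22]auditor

The displaced element is "what" (word 1).
It is linked across 1 clause boundary (that).
It functions as the direct object of "bought", so the gap sits immediately after word 15 ("bought").
Base order: The manager has mentioned that a critic who a restorer has fired had bought what after that dean apologized to the auditor.

15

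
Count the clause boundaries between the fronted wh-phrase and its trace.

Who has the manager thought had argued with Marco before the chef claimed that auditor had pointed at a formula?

1

"who" is extracted from the subject of "argued".
Boundaries crossed, outermost first: [Ø] — 1 in total.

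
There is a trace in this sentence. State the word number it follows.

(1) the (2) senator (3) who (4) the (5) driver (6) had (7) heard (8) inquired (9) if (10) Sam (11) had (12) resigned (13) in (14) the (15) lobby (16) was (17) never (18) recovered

The displaced element is "the senator" (word 2).
It is linked across 1 clause boundary (Ø).
It functions as the subject of "inquired", so the gap sits immediately after word 7 ("heard").
Base order: The driver had heard that the senator inquired if Sam had resigned in the lobby.

7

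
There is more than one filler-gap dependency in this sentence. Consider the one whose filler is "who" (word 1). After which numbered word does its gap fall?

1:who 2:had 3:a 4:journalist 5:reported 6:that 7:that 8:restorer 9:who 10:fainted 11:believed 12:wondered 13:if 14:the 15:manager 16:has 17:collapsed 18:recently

The displaced element is "who" (word 1).
It is linked across 2 clause boundaries (that → Ø).
It functions as the subject of "wondered", so the gap sits immediately after word 11 ("believed").
Base order: A journalist had reported that that restorer who fainted believed who wondered if the manager has collapsed recently.

11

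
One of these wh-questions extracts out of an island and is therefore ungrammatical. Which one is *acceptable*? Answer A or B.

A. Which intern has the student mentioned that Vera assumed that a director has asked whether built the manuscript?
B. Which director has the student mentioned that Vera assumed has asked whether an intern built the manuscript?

B

In A, the wh-phrase is extracted from inside a wh-island (introduced by "whether"), which blocks movement.
In B, the extraction path crosses only that-complement boundaries, which are transparent.
So B is grammatical.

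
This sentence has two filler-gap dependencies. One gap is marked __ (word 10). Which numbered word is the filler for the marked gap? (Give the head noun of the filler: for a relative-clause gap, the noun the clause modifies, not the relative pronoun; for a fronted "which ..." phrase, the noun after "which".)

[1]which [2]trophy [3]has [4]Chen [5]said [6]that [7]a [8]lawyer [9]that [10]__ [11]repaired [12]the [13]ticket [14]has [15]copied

The marked gap is inside the relative clause, the subject of "repaired".
Its filler is the head noun "lawyer" (via "that"), at word 8.
(The other dependency links word 2 to a gap after word 15.)

8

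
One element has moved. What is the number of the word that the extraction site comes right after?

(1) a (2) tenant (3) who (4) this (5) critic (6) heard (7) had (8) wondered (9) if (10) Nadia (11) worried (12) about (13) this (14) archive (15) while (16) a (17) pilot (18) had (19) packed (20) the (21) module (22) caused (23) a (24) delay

The displaced element is "a tenant" (word 2).
It is linked across 1 clause boundary (Ø).
It functions as the subject of "wondered", so the gap sits immediately after word 6 ("heard").
Base order: This critic heard that a tenant had wondered if Nadia worried about this archive while a pilot had packed the module.

6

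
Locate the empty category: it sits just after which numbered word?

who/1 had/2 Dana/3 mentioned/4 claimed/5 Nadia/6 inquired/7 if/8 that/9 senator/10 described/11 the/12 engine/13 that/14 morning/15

4

The displaced element is "who" (word 1).
It is linked across 1 clause boundary (Ø).
It functions as the subject of "claimed", so the gap sits immediately after word 4 ("mentioned").
Base order: Dana had mentioned who claimed Nadia inquired if that senator described the engine that morning.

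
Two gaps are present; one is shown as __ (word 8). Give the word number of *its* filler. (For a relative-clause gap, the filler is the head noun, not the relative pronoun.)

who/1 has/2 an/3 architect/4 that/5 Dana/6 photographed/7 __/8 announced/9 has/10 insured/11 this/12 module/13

4

The marked gap is inside the relative clause, the direct object of "photographed".
Its filler is the head noun "architect" (via "that"), at word 4.
(The other dependency links word 1 to a gap after word 9.)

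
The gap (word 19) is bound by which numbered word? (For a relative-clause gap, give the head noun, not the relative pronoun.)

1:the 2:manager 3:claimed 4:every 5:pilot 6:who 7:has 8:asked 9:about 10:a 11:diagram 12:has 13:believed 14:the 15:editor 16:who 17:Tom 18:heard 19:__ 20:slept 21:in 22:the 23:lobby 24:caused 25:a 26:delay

15

The gap at 19 is the subject of "slept", inside a relative clause.
The relative pronoun is "who" (word 16); it is bound by the head noun immediately before it.
Its filler is the head noun "editor", at word 15.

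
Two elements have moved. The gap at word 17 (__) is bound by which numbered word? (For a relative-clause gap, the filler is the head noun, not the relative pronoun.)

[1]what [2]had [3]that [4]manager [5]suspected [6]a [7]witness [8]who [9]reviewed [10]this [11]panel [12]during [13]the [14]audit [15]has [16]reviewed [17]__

The marked gap is the direct object of "reviewed".
Its filler is the fronted wh-phrase "what", at word 1.
(The other dependency links word 7 to a gap after word 8.)

1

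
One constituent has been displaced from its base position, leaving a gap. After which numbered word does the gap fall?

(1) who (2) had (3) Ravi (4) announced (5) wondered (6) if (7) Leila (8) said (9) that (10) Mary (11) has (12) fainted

4

The displaced element is "who" (word 1).
It is linked across 1 clause boundary (Ø).
It functions as the subject of "wondered", so the gap sits immediately after word 4 ("announced").
Base order: Ravi had announced that who wondered if Leila said that Mary has fainted.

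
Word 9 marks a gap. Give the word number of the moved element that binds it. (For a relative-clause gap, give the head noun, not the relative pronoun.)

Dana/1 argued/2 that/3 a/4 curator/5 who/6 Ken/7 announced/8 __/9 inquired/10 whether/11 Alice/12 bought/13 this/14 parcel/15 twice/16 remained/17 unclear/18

5

The gap at 9 is the subject of "inquired", inside a relative clause.
The relative pronoun is "who" (word 6); it is bound by the head noun immediately before it.
Its filler is the head noun "curator", at word 5.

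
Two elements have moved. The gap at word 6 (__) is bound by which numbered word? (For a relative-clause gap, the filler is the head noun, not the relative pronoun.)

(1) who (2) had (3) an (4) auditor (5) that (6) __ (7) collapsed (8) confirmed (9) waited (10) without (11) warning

4

The marked gap is inside the relative clause, the subject of "collapsed".
Its filler is the head noun "auditor" (via "that"), at word 4.
(The other dependency links word 1 to a gap after word 8.)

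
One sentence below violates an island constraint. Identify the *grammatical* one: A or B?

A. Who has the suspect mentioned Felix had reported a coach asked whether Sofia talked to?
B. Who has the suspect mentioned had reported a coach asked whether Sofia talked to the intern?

In A, the wh-phrase is extracted from inside a wh-island (introduced by "whether"), which blocks movement.
In B, the extraction path crosses only that-complement boundaries, which are transparent.
So B is grammatical.

B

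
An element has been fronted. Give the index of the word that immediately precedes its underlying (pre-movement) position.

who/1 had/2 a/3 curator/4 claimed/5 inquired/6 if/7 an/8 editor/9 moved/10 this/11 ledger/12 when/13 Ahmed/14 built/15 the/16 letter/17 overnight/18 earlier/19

The displaced element is "who" (word 1).
It is linked across 1 clause boundary (Ø).
It functions as the subject of "inquired", so the gap sits immediately after word 5 ("claimed").
Base order: A curator had claimed that who inquired if an editor moved this ledger when Ahmed built the letter overnight earlier.

5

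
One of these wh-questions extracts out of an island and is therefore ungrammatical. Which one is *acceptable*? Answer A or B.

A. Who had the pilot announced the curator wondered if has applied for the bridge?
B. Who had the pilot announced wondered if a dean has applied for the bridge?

In A, the wh-phrase is extracted from inside a wh-island (introduced by "if"), which blocks movement.
In B, the extraction path crosses only that-complement boundaries, which are transparent.
So B is grammatical.

B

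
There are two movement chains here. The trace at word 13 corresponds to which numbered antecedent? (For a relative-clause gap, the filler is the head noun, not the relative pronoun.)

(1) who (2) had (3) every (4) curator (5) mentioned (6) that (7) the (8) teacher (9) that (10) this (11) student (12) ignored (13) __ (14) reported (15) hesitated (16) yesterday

The marked gap is inside the relative clause, the direct object of "ignored".
Its filler is the head noun "teacher" (via "that"), at word 8.
(The other dependency links word 1 to a gap after word 14.)

8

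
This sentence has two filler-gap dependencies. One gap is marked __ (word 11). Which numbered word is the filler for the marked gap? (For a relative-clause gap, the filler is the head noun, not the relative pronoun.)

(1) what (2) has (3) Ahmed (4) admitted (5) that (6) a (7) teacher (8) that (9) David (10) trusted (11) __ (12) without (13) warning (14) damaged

The marked gap is inside the relative clause, the direct object of "trusted".
Its filler is the head noun "teacher" (via "that"), at word 7.
(The other dependency links word 1 to a gap after word 14.)

7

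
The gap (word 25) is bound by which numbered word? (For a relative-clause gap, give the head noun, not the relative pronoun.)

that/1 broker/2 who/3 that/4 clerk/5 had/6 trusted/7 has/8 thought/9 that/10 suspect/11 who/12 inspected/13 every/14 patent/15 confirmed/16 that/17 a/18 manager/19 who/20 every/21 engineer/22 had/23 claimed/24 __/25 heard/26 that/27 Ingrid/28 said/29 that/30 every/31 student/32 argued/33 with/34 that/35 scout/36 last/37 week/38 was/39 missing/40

19

The gap at 25 is the subject of "heard", inside a relative clause.
The relative pronoun is "who" (word 20); it is bound by the head noun immediately before it.
Its filler is the head noun "manager", at word 19.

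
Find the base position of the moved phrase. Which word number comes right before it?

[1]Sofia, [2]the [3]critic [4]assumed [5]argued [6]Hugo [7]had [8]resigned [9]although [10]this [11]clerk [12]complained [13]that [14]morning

4

The displaced element is "Sofia" (word 1).
It is linked across 1 clause boundary (Ø).
It functions as the subject of "argued", so the gap sits immediately after word 4 ("assumed").
Base order: The critic assumed that Sofia argued Hugo had resigned although this clerk complained that morning.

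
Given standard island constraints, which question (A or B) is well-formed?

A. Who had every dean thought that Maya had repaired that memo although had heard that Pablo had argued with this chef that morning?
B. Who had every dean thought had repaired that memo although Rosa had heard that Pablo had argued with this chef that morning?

B

In A, the wh-phrase is extracted from inside an adjunct island (introduced by "although"), which blocks movement.
In B, the extraction path crosses only that-complement boundaries, which are transparent.
So B is grammatical.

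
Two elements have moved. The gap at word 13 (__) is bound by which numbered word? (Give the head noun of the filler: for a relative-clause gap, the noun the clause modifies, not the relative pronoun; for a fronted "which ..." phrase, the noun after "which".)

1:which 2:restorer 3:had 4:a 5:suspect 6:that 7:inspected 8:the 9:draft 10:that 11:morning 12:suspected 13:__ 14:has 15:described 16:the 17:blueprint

2

The marked gap is the subject of "described".
Its filler is the fronted wh-phrase "which restorer", at word 2.
(The other dependency links word 5 to a gap after word 6.)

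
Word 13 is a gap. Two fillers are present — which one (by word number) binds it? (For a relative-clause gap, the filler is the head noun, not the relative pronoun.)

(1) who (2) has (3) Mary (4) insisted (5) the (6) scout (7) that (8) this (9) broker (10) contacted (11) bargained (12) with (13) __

The marked gap is the object of the preposition "with" of "bargained".
Its filler is the fronted wh-phrase "who", at word 1.
(The other dependency links word 6 to a gap after word 10.)

1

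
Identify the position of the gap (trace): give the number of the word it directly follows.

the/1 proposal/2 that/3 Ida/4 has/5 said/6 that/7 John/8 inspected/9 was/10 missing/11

The displaced element is "the proposal" (word 2).
It is linked across 1 clause boundary (that).
It functions as the direct object of "inspected", so the gap sits immediately after word 9 ("inspected").
Base order: Ida has said that John inspected the proposal.

9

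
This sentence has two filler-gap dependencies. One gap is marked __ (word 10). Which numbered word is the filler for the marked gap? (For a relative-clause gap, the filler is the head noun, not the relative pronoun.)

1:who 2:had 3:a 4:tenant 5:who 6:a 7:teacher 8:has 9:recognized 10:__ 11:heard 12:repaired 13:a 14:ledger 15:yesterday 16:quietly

4

The marked gap is inside the relative clause, the direct object of "recognized".
Its filler is the head noun "tenant" (via "who"), at word 4.
(The other dependency links word 1 to a gap after word 11.)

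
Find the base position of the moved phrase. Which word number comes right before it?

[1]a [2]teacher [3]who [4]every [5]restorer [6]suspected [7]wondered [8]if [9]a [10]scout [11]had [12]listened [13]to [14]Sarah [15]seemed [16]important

6

The displaced element is "a teacher" (word 2).
It is linked across 1 clause boundary (Ø).
It functions as the subject of "wondered", so the gap sits immediately after word 6 ("suspected").
Base order: Every restorer suspected a teacher wondered if a scout had listened to Sarah.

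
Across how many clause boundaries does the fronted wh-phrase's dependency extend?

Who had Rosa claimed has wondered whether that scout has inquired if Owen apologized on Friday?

1

"who" is extracted from the subject of "wondered".
Boundaries crossed, outermost first: [Ø] — 1 in total.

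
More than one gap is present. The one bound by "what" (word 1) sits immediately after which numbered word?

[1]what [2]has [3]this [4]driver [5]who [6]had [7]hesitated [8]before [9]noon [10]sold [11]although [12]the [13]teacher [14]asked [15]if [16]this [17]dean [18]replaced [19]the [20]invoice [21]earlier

The displaced element is "what" (word 1).
It functions as the direct object of "sold", so the gap sits immediately after word 10 ("sold").
Base order: This driver who had hesitated before noon has sold what although the teacher asked if this dean replaced the invoice earlier.

10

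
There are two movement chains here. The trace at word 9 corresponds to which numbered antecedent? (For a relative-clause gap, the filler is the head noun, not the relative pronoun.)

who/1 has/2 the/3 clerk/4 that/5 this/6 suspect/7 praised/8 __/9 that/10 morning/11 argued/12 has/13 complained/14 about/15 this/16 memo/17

The marked gap is inside the relative clause, the direct object of "praised".
Its filler is the head noun "clerk" (via "that"), at word 4.
(The other dependency links word 1 to a gap after word 12.)

4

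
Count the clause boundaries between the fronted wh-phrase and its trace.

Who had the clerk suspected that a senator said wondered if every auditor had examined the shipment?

2

"who" is extracted from the subject of "wondered".
Boundaries crossed, outermost first: [that], [Ø] — 2 in total.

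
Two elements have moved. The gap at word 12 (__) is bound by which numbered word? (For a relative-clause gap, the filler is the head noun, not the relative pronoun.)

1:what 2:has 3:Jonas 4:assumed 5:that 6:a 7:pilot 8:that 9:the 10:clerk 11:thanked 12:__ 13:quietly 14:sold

The marked gap is inside the relative clause, the direct object of "thanked".
Its filler is the head noun "pilot" (via "that"), at word 7.
(The other dependency links word 1 to a gap after word 14.)

7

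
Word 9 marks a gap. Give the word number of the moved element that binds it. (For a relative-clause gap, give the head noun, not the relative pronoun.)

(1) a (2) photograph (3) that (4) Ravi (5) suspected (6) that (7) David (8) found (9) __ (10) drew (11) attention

2

The gap at 9 is the object of "found", inside a relative clause.
The relative pronoun is "that" (word 3); it is bound by the head noun immediately before it.
Its filler is the head noun "photograph", at word 2.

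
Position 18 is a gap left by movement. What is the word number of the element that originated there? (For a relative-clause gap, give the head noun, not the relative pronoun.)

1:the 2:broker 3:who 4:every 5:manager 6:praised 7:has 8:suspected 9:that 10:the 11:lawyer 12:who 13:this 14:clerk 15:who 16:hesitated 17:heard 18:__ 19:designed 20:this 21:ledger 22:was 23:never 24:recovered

11

The gap at 18 is the subject of "designed", inside a relative clause.
The relative pronoun is "who" (word 12); it is bound by the head noun immediately before it.
Its filler is the head noun "lawyer", at word 11.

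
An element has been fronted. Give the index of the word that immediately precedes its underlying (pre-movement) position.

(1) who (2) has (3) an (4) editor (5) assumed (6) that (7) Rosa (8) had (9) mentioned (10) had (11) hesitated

9

The displaced element is "who" (word 1).
It is linked across 2 clause boundaries (that → Ø).
It functions as the subject of "hesitated", so the gap sits immediately after word 9 ("mentioned").
Base order: An editor has assumed that Rosa had mentioned who had hesitated.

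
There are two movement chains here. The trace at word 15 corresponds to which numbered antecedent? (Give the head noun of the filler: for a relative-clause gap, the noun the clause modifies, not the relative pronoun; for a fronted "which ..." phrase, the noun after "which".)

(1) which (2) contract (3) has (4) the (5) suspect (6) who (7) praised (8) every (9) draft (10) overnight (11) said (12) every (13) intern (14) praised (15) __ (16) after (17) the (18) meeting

The marked gap is the direct object of "praised".
Its filler is the fronted wh-phrase "which contract", at word 2.
(The other dependency links word 5 to a gap after word 6.)

2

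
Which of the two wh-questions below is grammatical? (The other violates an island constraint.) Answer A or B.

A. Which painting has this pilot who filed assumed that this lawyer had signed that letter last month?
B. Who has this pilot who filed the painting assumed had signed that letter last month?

B

In A, the wh-phrase is extracted from inside a complex-NP island (relative clause) (introduced by "who"), which blocks movement.
In B, the extraction path crosses only that-complement boundaries, which are transparent.
So B is grammatical.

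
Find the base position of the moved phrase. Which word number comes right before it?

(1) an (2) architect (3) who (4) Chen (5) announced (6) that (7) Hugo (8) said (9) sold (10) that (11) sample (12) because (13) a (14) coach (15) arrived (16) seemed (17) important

8

The displaced element is "an architect" (word 2).
It is linked across 2 clause boundaries (that → Ø).
It functions as the subject of "sold", so the gap sits immediately after word 8 ("said").
Base order: Chen announced that Hugo said that an architect sold that sample because a coach arrived.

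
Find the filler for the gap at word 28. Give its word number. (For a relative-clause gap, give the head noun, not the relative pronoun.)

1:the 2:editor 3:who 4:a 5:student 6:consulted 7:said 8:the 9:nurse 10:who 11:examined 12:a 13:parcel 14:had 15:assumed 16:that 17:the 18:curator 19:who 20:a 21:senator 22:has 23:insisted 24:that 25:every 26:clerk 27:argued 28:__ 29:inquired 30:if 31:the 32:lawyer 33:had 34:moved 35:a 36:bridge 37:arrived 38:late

The gap at 28 is the subject of "inquired", inside a relative clause.
The relative pronoun is "who" (word 19); it is bound by the head noun immediately before it.
Its filler is the head noun "curator", at word 18.

18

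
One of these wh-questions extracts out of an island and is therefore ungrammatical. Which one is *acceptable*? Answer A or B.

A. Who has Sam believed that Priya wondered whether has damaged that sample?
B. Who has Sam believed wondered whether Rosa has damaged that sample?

B

In A, the wh-phrase is extracted from inside a wh-island (introduced by "whether"), which blocks movement.
In B, the extraction path crosses only that-complement boundaries, which are transparent.
So B is grammatical.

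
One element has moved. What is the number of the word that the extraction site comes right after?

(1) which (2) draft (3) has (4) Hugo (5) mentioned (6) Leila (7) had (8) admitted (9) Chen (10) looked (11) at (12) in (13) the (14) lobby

11

The displaced element is "which draft" (word 2).
It is linked across 2 clause boundaries (Ø → Ø).
It functions as the object of the preposition "at" of "looked", so the gap sits immediately after word 11 ("at").
Base order: Hugo has mentioned Leila had admitted Chen looked at which draft in the lobby.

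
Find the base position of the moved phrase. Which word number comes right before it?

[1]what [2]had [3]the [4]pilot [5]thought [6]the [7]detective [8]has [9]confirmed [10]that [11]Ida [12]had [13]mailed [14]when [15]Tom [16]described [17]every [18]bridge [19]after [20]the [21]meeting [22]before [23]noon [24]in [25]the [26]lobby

The displaced element is "what" (word 1).
It is linked across 2 clause boundaries (Ø → that).
It functions as the direct object of "mailed", so the gap sits immediately after word 13 ("mailed").
Base order: The pilot had thought the detective has confirmed that Ida had mailed what when Tom described every bridge after the meeting before noon in the lobby.

13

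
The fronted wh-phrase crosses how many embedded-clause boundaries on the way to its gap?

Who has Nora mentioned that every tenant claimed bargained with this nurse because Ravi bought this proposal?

"who" is extracted from the subject of "bargained".
Boundaries crossed, outermost first: [that], [Ø] — 2 in total.

2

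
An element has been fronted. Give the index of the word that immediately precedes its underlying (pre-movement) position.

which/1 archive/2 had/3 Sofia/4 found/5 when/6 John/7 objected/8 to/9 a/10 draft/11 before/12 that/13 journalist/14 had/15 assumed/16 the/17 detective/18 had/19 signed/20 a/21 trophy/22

The displaced element is "which archive" (word 2).
It functions as the direct object of "found", so the gap sits immediately after word 5 ("found").
Base order: Sofia had found which archive when John objected to a draft before that journalist had assumed the detective had signed a trophy.

5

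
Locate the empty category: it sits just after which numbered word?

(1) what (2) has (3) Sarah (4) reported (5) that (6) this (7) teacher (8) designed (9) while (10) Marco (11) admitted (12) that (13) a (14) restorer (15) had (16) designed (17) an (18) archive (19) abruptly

8

The displaced element is "what" (word 1).
It is linked across 1 clause boundary (that).
It functions as the direct object of "designed", so the gap sits immediately after word 8 ("designed").
Base order: Sarah has reported that this teacher designed what while Marco admitted that a restorer had designed an archive abruptly.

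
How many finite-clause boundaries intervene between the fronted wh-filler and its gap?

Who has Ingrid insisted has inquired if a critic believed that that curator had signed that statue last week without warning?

1

"who" is extracted from the subject of "inquired".
Boundaries crossed, outermost first: [Ø] — 1 in total.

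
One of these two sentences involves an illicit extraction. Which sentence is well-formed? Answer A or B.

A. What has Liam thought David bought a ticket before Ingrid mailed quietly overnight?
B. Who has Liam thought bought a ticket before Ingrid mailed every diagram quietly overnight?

In A, the wh-phrase is extracted from inside an adjunct island (introduced by "before"), which blocks movement.
In B, the extraction path crosses only that-complement boundaries, which are transparent.
So B is grammatical.

B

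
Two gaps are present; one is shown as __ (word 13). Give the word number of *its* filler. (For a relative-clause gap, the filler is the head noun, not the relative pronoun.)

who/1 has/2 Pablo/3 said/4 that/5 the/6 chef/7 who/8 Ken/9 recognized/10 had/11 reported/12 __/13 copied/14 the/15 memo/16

1

The marked gap is the subject of "copied".
Its filler is the fronted wh-phrase "who", at word 1.
(The other dependency links word 7 to a gap after word 10.)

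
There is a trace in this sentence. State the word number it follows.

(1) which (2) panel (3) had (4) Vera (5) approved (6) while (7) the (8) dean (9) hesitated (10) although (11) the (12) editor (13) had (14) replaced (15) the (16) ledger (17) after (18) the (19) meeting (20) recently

5

The displaced element is "which panel" (word 2).
It functions as the direct object of "approved", so the gap sits immediately after word 5 ("approved").
Base order: Vera had approved which panel while the dean hesitated although the editor had replaced the ledger after the meeting recently.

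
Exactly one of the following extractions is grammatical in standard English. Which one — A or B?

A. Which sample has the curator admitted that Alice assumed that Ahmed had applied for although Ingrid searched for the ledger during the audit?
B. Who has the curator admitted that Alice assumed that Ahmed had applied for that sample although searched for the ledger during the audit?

A

In B, the wh-phrase is extracted from inside an adjunct island (introduced by "although"), which blocks movement.
In A, the extraction path crosses only that-complement boundaries, which are transparent.
So A is grammatical.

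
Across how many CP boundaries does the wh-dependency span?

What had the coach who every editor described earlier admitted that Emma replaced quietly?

"what" is extracted from the object of "replaced".
Boundaries crossed, outermost first: [that] — 1 in total.

1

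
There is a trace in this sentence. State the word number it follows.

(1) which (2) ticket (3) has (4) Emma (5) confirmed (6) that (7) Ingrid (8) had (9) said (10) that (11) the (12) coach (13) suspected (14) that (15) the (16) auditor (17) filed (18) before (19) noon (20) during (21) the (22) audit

The displaced element is "which ticket" (word 2).
It is linked across 3 clause boundaries (that → that → that).
It functions as the direct object of "filed", so the gap sits immediately after word 17 ("filed").
Base order: Emma has confirmed that Ingrid had said that the coach suspected that the auditor filed which ticket before noon during the audit.

17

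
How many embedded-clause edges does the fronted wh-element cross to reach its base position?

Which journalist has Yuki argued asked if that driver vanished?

1

"which journalist" is extracted from the subject of "asked".
Boundaries crossed, outermost first: [Ø] — 1 in total.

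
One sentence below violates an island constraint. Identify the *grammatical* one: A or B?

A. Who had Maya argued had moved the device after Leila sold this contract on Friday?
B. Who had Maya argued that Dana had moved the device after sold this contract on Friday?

In B, the wh-phrase is extracted from inside an adjunct island (introduced by "after"), which blocks movement.
In A, the extraction path crosses only that-complement boundaries, which are transparent.
So A is grammatical.

A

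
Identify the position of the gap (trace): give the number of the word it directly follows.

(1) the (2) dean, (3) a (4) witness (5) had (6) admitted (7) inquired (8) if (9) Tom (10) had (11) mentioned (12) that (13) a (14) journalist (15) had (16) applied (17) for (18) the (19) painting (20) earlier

6

The displaced element is "the dean" (word 2).
It is linked across 1 clause boundary (Ø).
It functions as the subject of "inquired", so the gap sits immediately after word 6 ("admitted").
Base order: A witness had admitted that the dean inquired if Tom had mentioned that a journalist had applied for the painting earlier.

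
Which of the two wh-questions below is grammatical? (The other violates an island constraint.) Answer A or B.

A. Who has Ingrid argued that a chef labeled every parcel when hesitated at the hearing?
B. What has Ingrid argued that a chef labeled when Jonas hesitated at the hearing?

B

In A, the wh-phrase is extracted from inside an adjunct island (introduced by "when"), which blocks movement.
In B, the extraction path crosses only that-complement boundaries, which are transparent.
So B is grammatical.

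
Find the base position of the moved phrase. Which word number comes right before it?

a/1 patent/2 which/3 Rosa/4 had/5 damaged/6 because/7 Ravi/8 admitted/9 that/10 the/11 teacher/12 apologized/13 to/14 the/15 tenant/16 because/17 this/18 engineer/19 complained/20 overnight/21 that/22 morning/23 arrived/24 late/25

6

The displaced element is "a patent" (word 2).
It functions as the direct object of "damaged", so the gap sits immediately after word 6 ("damaged").
Base order: Rosa had damaged a patent because Ravi admitted that the teacher apologized to the tenant because this engineer complained overnight that morning.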